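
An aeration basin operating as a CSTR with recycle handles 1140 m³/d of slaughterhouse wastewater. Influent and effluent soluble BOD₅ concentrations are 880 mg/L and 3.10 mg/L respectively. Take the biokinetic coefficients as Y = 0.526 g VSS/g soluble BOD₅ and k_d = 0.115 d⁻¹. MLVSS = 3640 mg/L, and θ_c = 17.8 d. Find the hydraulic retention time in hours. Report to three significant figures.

Rearranging the biomass balance for a CMAS with decay, V = Y·Q·ΔS·θ_c / [X·(1+k_d θ_c)] = 0.526 × 1140 × (880 − 3.10) × 17.8 / [3640 × (1 + 0.115 × 17.8)] = 9.36×10^6 / 11091 = 843.9 m³.
HRT = V/Q = 843.9 m³ / 1140 m³·d⁻¹ = 0.7403 d × 24 = 17.77 h.

τ ≈ 17.8 h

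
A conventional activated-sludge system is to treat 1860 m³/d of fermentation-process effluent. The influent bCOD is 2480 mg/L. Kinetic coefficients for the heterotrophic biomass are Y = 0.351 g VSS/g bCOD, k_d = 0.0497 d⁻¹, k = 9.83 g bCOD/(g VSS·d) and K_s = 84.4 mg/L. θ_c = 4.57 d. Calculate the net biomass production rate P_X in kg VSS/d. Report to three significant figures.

Effluent substrate depends only on kinetics and SRT: S = K_s(1 + k_d θ_c) / [θ_c(Yk − k_d) − 1] = 84.4 × (1 + 0.0497 × 4.57) / [4.57 × (0.351 × 9.83 − 0.0497) − 1] = 103.6 / 14.54 = 7.123 mg/L.
Observed yield with endogenous decay: Y_obs = Y / (1 + k_d·θ_c) = 0.351 / (1 + 0.0497 × 4.57) = 0.351 / 1.227 = 0.2860 g VSS/g bCOD.
ΔS = 2480 − 7.12 = 2473 mg/L, so the substrate removal rate is 1860 × 2473/1000 = 4600 kg bCOD/d.
Net biomass production P_X = Y_obs × Q·(S₀ − S) = 0.2860 × 4600 = 1316 kg VSS/d.

P_X ≈ 1320 kg VSS/d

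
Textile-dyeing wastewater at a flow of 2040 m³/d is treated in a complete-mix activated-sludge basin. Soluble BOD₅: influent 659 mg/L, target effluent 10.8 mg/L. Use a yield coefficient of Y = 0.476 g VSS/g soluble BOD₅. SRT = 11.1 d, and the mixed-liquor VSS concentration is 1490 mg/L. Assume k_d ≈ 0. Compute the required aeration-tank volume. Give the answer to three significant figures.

V ≈ 4690 m³

Biomass mass balance (decay neglected): V·X = Y·Q·(S₀ − S)·θ_c, so V = 0.476 × 2040 × (659 − 10.8) × 11.1 / 1490 = 4689 m³.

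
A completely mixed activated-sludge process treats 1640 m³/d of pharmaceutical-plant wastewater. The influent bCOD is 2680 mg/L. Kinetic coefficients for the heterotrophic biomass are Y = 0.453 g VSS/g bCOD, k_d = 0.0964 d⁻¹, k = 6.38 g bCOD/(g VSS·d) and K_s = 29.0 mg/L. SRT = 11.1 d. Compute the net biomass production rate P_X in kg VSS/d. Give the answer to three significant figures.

Effluent substrate depends only on kinetics and SRT: S = K_s(1 + k_d θ_c) / [θ_c(Yk − k_d) − 1] = 29.0 × (1 + 0.0964 × 11.1) / [11.1 × (0.453 × 6.38 − 0.0964) − 1] = 60.03 / 30.01 = 2.000 mg/L.
Y_obs = Y / (1 + k_d θ_c) = 0.453 / (1 + 0.0964 × 11.1) = 0.453 / 2.070 = 0.2188.
Substrate removed = Q·(S₀ − S) = 1640 m³/d × (2680 − 2.00) g/m³ = 4.39×10^6 g/d = 4392 kg/d.
P_X = Y_obs · Q(S₀ − S) = 0.2188 × 4392 = 961.1 kg VSS/d.

P_X ≈ 961 kg VSS/d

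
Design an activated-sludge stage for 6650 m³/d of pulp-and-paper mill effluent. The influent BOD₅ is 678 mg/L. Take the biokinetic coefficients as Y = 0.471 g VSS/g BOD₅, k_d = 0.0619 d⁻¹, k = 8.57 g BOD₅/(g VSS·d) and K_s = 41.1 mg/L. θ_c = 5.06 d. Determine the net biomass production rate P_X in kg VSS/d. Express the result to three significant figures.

For a completely mixed reactor with recycle the Lawrence–McCarty relation gives S = K_s·(1 + k_d·θ_c) / [θ_c·(Y·k − k_d) − 1] = 41.1 × (1 + 0.0619 × 5.06) / [5.06 × (0.471 × 8.57 − 0.0619) − 1] = 53.97 / 19.11 = 2.824 mg/L.
Y_obs = Y / (1 + k_d θ_c) = 0.471 / (1 + 0.0619 × 5.06) = 0.471 / 1.313 = 0.3587.
Substrate removed = Q·(S₀ − S) = 6650 m³/d × (678 − 2.82) g/m³ = 4.49×10^6 g/d = 4490 kg/d.
Biomass produced: P_X = Y_obs·Q·ΔS = 0.3587 × 4490 ≈ 1610 kg VSS/d.

P_X ≈ 1610 kg VSS/d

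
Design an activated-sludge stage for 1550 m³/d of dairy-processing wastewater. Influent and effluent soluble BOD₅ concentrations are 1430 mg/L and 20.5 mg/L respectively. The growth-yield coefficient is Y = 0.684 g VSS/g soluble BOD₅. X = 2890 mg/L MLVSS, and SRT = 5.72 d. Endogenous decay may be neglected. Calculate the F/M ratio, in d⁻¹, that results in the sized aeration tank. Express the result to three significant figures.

With k_d = 0 the design equation reduces to V = Y Q (S₀−S) θ_c / X = 0.684 × 1550 × (1430 − 20.5) × 5.72 / 2890 = 2958 m³.
Food-to-microorganism ratio F/M = Q S₀ / (V X) = 1550 × 1430 / (2958 × 2890) = 0.2593 d⁻¹.

F/M ≈ 0.259 d⁻¹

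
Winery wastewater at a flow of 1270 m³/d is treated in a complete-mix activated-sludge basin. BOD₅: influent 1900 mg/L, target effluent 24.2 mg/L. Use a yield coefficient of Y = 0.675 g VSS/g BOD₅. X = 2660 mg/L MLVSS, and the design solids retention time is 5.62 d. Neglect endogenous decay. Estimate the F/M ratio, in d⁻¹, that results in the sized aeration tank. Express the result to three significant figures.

With k_d = 0 the design equation reduces to V = Y Q (S₀−S) θ_c / X = 0.675 × 1270 × (1900 − 24.2) × 5.62 / 2660 = 3397 m³.
F/M = Q·S₀ / (V·X) = 1270 × 1900 / (3397 × 2660) = 0.2670 g BOD₅·(g VSS·d)⁻¹.

F/M ≈ 0.267 d⁻¹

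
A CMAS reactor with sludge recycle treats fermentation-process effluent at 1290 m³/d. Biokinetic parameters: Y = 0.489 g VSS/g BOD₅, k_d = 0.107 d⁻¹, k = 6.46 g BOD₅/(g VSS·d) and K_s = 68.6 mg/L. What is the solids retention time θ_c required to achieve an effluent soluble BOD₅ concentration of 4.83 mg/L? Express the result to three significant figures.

θ_c ≈ 9.92 d

From 1/θ_c = Y·k·S/(K_s + S) − k_d: Y·k·S/(K_s+S) = 0.489 × 6.46 × 4.83 / (68.6 + 4.83) = 0.2078 d⁻¹.
θ_c = 1/(μ − k_d) = 1/(0.2078 − 0.107) = 1/0.1008 = 9.922 d.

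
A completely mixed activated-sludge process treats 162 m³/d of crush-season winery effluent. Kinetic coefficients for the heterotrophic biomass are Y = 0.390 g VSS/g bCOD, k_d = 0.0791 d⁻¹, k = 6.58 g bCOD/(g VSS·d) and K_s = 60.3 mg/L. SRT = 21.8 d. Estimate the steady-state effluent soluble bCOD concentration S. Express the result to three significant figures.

S ≈ 3.09 mg/L

For a completely mixed reactor with recycle the Lawrence–McCarty relation gives S = K_s·(1 + k_d·θ_c) / [θ_c·(Y·k − k_d) − 1] = 60.3 × (1 + 0.0791 × 21.8) / [21.8 × (0.390 × 6.58 − 0.0791) − 1] = 164.3 / 53.22 = 3.087 mg/L.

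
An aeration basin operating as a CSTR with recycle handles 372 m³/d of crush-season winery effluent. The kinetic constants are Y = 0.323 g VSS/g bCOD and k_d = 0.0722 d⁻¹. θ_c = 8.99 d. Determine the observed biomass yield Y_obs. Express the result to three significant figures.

Observed yield with endogenous decay: Y_obs = Y / (1 + k_d·θ_c) = 0.323 / (1 + 0.0722 × 8.99) = 0.323 / 1.649 = 0.1959 g VSS/g bCOD.

Y_obs ≈ 0.196 g VSS/g bCOD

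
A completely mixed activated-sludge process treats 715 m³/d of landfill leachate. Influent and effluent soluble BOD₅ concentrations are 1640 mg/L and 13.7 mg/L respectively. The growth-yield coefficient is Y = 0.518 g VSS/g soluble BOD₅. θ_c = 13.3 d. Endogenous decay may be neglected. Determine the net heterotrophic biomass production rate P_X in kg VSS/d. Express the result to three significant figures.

No decay correction is needed, so Y_obs = Y = 0.518.
Substrate removed = Q·(S₀ − S) = 715 m³/d × (1640 − 13.7) g/m³ = 1.16×10^6 g/d = 1163 kg/d.
P_X = Y_obs · Q(S₀ − S) = 0.5180 × 1163 = 602.3 kg VSS/d.

P_X ≈ 602 kg VSS/d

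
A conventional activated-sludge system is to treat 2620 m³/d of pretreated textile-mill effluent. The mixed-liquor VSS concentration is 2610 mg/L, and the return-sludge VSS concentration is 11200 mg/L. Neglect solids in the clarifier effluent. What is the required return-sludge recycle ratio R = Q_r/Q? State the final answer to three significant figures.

R ≈ 0.304

Solids balance on the clarifier gives (1+R)X = R·X_r, so R = X/(X_r − X) = 2610 / (11200 − 2610) = 0.3038.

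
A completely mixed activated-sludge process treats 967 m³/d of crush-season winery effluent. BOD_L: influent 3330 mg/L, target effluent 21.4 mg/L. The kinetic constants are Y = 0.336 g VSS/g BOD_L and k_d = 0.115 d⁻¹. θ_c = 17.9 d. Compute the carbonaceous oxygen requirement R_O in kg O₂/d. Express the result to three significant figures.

R_O ≈ 2700 kg O₂/d

Y_obs = Y / (1 + k_d θ_c) = 0.336 / (1 + 0.115 × 17.9) = 0.336 / 3.058 = 0.1099.
Substrate removed = Q·(S₀ − S) = 967 m³/d × (3330 − 21.4) g/m³ = 3.2×10^6 g/d = 3199 kg/d.
Biomass synthesised: P_X = Y_obs × 3199 = 351.5 kg VSS/d.
Carbonaceous O₂ demand = substrate oxidised − cell-mass equivalent = 3199 − 1.42 × 351.5 = 2700 kg O₂/d.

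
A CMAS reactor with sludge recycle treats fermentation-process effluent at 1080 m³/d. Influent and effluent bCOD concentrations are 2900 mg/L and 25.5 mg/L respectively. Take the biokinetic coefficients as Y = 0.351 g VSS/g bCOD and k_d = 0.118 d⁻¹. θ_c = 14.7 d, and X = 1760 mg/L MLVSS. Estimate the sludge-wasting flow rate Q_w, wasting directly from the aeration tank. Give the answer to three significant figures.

Q_w ≈ 226 m³/d

Rearranging the biomass balance for a CMAS with decay, V = Y·Q·ΔS·θ_c / [X·(1+k_d θ_c)] = 0.351 × 1080 × (2900 − 25.5) × 14.7 / [1760 × (1 + 0.118 × 14.7)] = 1.6×10^7 / 4813 = 3328 m³.
With mixed-liquor wasting, θ_c = V/Q_w, so Q_w = V/θ_c = 3328/14.7 = 226.4 m³/d.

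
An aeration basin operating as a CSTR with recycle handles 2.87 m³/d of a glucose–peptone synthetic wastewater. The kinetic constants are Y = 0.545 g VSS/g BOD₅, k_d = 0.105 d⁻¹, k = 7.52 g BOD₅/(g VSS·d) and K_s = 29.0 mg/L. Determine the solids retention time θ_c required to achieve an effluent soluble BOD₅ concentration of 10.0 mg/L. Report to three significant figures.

θ_c ≈ 1.06 d

At the target effluent, Y k S/(K_s+S) = 0.545×7.52×10.0/39.00 = 1.051 d⁻¹.
θ_c = 1/(μ − k_d) = 1/(1.051 − 0.105) = 1/0.9459 = 1.057 d.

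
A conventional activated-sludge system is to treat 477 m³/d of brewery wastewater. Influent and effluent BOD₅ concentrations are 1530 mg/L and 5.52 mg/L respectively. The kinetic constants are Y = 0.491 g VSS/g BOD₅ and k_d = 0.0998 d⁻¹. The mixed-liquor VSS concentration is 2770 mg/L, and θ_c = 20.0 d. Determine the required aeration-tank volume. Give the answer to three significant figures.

Steady-state biomass mass balance: V·X·(1 + k_d·θ_c) = Y·Q·(S₀ − S)·θ_c, so V = 0.491 × 477 × (1530 − 5.52) × 20.0 / [2770 × (1 + 0.0998 × 20.0)] = 7.14×10^6 / 8299 = 860.5 m³.

V ≈ 860 m³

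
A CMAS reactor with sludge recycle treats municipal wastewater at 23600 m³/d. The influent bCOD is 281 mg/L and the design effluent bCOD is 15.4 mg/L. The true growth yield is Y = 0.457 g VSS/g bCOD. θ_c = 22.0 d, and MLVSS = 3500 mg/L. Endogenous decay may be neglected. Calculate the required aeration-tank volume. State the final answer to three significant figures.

V ≈ 18000 m³

V·X = Y·Q·ΔS·θ_c gives V = 0.457 × 23600 × (281 − 15.4) × 22.0 / 3500 = 18006 m³.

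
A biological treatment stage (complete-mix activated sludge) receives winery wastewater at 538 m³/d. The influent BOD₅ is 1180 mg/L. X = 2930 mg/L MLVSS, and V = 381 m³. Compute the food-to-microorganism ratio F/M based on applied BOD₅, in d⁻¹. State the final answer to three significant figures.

Food-to-microorganism ratio F/M = Q S₀ / (V X) = 538 × 1180 / (381.0 × 2930) = 0.5687 d⁻¹.

F/M ≈ 0.569 d⁻¹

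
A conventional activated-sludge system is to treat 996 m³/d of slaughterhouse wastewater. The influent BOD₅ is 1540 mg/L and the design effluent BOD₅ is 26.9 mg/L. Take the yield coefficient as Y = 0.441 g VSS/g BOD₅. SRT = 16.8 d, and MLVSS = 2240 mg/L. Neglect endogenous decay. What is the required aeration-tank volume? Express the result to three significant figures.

Biomass mass balance (decay neglected): V·X = Y·Q·(S₀ − S)·θ_c, so V = 0.441 × 996 × (1540 − 26.9) × 16.8 / 2240 = 4985 m³.

V ≈ 4980 m³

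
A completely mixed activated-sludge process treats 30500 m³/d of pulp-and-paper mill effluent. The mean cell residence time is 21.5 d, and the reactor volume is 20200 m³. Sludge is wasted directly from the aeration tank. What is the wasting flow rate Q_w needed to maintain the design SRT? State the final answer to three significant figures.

Q_w ≈ 940 m³/d

With mixed-liquor wasting, θ_c = V/Q_w, so Q_w = V/θ_c = 20200/21.5 = 939.5 m³/d.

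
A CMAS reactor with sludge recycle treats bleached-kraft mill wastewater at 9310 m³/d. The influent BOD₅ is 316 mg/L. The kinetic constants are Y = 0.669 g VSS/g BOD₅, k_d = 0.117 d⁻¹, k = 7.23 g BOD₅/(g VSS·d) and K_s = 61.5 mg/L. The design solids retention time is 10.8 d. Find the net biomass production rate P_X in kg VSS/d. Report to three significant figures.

From the Monod/SRT balance for a CMAS, S = K_s·(1+k_d θ_c)/[θ_c·(Y k − k_d) − 1] = 61.5 × (1 + 0.117 × 10.8) / [10.8 × (0.669 × 7.23 − 0.117) − 1] = 139.2 / 49.97 = 2.786 mg/L.
Observed yield with endogenous decay: Y_obs = Y / (1 + k_d·θ_c) = 0.669 / (1 + 0.117 × 10.8) = 0.669 / 2.264 = 0.2955 g VSS/g BOD₅.
ΔS = 316 − 2.79 = 313.2 mg/L, so the substrate removal rate is 9310 × 313.2/1000 = 2916 kg BOD₅/d.
So the net sludge growth is P_X = 0.2955 × 2916 = 861.8 kg VSS/d.

P_X ≈ 862 kg VSS/d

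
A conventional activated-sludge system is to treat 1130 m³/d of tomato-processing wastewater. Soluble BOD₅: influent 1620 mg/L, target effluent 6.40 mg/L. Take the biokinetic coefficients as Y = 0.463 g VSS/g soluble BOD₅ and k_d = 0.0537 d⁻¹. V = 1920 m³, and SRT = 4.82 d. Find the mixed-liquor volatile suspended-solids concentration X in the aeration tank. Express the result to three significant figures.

From V·X·(1 + k_d·θ_c) = Y·Q·(S₀ − S)·θ_c: X = 0.463 × 1130 × (1620 − 6.40) × 4.82 / [1920 × (1 + 0.0537 × 4.82)] = 1684 mg/L.

X ≈ 1680 mg/L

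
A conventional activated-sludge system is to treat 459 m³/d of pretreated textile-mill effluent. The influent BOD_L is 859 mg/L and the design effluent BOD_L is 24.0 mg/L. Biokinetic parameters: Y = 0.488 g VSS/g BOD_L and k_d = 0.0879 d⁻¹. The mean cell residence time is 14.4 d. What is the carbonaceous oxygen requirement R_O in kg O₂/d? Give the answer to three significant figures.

R_O ≈ 266 kg O₂/d

The observed yield is Y_obs = Y/(1 + k_d·θ_c) = 0.488 / (1 + 0.0879 × 14.4) = 0.488 / 2.266 = 0.2154 g VSS per g BOD_L removed.
ΔS = 859 − 24.0 = 835.0 mg/L, so the substrate removal rate is 459 × 835.0/1000 = 383.3 kg BOD_L/d.
Biomass synthesised: P_X = Y_obs × 383.3 = 82.55 kg VSS/d.
R_O = Q·(S₀ − S) − 1.42·P_X = 383.3 − 1.42 × 82.55 = 266.0 kg O₂/d.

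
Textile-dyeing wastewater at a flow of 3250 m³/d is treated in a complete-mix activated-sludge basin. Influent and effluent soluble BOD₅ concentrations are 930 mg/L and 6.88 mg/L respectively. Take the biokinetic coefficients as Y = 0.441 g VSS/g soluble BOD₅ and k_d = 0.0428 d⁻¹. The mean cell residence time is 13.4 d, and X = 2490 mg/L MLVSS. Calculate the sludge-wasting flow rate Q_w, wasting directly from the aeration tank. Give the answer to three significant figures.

Q_w ≈ 338 m³/d

Rearranging the biomass balance for a CMAS with decay, V = Y·Q·ΔS·θ_c / [X·(1+k_d θ_c)] = 0.441 × 3250 × (930 − 6.88) × 13.4 / [2490 × (1 + 0.0428 × 13.4)] = 1.77×10^7 / 3918 = 4525 m³.
Wasting from the aeration tank: Q_w = V / θ_c = 4525 / 13.4 = 337.7 m³/d.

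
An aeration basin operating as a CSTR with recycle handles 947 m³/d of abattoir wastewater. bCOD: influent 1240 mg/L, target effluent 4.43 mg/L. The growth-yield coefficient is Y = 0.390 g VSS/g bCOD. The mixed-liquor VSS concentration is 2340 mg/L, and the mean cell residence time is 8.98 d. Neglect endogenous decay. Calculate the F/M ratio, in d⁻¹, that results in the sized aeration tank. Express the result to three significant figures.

F/M ≈ 0.287 d⁻¹

V·X = Y·Q·ΔS·θ_c gives V = 0.390 × 947 × (1240 − 4.43) × 8.98 / 2340 = 1751 m³.
F/M = Q·S₀ / (V·X) = 947 × 1240 / (1751 × 2340) = 0.2866 g bCOD·(g VSS·d)⁻¹.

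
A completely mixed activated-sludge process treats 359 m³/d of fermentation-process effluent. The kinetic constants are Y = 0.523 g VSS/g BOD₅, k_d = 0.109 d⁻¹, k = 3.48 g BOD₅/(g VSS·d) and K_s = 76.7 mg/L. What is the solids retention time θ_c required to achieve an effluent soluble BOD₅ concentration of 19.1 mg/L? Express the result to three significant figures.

From 1/θ_c = Y·k·S/(K_s + S) − k_d: Y·k·S/(K_s+S) = 0.523 × 3.48 × 19.1 / (76.7 + 19.1) = 0.3629 d⁻¹.
θ_c = 1/(μ − k_d) = 1/(0.3629 − 0.109) = 1/0.2539 = 3.939 d.

θ_c ≈ 3.94 d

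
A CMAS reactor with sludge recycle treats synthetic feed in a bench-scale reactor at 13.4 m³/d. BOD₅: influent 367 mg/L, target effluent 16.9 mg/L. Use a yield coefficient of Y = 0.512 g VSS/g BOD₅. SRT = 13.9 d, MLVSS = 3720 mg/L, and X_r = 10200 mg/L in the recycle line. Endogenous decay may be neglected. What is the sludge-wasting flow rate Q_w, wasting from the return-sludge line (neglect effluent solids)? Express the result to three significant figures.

Q_w ≈ 0.235 m³/d

V·X = Y·Q·ΔS·θ_c gives V = 0.512 × 13.4 × (367 − 16.9) × 13.9 / 3720 = 8.975 m³.
Wasting from the return line (neglecting effluent solids): Q_w = V·X / (θ_c·X_r) = 8.975 × 3720 / (13.9 × 10200) = 0.2355 m³/d.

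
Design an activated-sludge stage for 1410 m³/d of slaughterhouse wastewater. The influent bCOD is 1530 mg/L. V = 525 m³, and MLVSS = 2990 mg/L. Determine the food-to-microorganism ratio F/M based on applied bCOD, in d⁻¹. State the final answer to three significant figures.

F/M ≈ 1.37 d⁻¹

F/M = Q·S₀ / (V·X) = 1410 × 1530 / (525.0 × 2990) = 1.374 g bCOD·(g VSS·d)⁻¹.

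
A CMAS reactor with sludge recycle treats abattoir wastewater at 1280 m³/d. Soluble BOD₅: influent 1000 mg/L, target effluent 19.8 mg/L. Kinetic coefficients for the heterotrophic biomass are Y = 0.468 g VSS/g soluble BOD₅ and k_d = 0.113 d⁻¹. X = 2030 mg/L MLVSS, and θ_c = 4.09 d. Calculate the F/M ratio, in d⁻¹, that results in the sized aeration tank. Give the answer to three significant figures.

F/M ≈ 0.779 d⁻¹

Steady-state biomass mass balance: V·X·(1 + k_d·θ_c) = Y·Q·(S₀ − S)·θ_c, so V = 0.468 × 1280 × (1000 − 19.8) × 4.09 / [2030 × (1 + 0.113 × 4.09)] = 2.4×10^6 / 2968 = 809.1 m³.
F/M = applied load / biomass = Q·S₀/(V·X) = 1280 × 1000 / (809.1 × 2030) = 0.7793 d⁻¹.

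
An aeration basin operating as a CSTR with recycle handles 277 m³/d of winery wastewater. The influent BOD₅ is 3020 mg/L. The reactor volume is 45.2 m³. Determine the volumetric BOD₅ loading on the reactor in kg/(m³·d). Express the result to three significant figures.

Applied BOD₅ load per unit volume = Q·S₀/V = (277 × 3020/1000)/45.20 = 18.51 kg BOD₅·m⁻³·d⁻¹.

L_v ≈ 18.5 kg BOD₅/(m³·d)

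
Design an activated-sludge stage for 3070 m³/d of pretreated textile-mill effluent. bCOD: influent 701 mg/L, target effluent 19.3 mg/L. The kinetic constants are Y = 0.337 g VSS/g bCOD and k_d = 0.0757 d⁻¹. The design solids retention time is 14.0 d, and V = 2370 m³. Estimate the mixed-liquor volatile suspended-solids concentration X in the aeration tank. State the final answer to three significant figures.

Solving the biomass balance for X: X = Y Q (S₀−S) θ_c / [V (1+k_d θ_c)] = 0.337 × 3070 × (701 − 19.3) × 14.0 / [2370 × (1 + 0.0757 × 14.0)] = 2023 mg/L.

X ≈ 2020 mg/L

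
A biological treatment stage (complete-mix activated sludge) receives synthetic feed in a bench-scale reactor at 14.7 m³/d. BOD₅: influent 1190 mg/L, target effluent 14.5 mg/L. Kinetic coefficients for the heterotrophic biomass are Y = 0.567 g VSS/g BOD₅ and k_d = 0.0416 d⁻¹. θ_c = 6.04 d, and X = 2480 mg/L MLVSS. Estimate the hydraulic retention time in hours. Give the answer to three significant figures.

Rearranging the biomass balance for a CMAS with decay, V = Y·Q·ΔS·θ_c / [X·(1+k_d θ_c)] = 0.567 × 14.7 × (1190 − 14.5) × 6.04 / [2480 × (1 + 0.0416 × 6.04)] = 5.92×10^4 / 3103 = 19.07 m³.
HRT = V/Q = 19.07 m³ / 14.7 m³·d⁻¹ = 1.297 d × 24 = 31.14 h.

τ ≈ 31.1 h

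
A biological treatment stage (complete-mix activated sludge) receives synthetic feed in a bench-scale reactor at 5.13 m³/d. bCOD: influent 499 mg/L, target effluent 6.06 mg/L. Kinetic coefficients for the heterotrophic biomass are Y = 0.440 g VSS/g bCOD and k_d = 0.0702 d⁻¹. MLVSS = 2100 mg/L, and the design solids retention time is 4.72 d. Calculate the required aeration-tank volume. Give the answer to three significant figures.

V ≈ 1.88 m³

Rearranging the biomass balance for a CMAS with decay, V = Y·Q·ΔS·θ_c / [X·(1+k_d θ_c)] = 0.440 × 5.13 × (499 − 6.06) × 4.72 / [2100 × (1 + 0.0702 × 4.72)] = 5.25×10^3 / 2796 = 1.878 m³.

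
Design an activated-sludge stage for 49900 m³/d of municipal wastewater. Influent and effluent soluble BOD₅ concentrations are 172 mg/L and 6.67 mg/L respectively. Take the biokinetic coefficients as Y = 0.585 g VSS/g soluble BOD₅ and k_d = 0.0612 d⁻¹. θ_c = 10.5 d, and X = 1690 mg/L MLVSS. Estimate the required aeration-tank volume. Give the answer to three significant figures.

V ≈ 18300 m³

Rearranging the biomass balance for a CMAS with decay, V = Y·Q·ΔS·θ_c / [X·(1+k_d θ_c)] = 0.585 × 49900 × (172 − 6.67) × 10.5 / [1690 × (1 + 0.0612 × 10.5)] = 5.07×10^7 / 2776 = 18255 m³.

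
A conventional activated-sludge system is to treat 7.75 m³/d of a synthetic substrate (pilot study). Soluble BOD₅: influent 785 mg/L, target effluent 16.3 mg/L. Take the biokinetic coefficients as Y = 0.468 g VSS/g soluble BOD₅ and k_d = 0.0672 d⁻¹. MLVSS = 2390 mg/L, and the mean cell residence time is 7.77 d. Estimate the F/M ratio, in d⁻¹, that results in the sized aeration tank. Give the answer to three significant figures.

From the SRT design equation V = Y Q (S₀−S) θ_c / [X (1 + k_d θ_c)] = 0.468 × 7.75 × (785 − 16.3) × 7.77 / [2390 × (1 + 0.0672 × 7.77)] = 2.17×10^4 / 3638 = 5.955 m³.
F/M = applied load / biomass = Q·S₀/(V·X) = 7.75 × 785 / (5.955 × 2390) = 0.4275 d⁻¹.

F/M ≈ 0.427 d⁻¹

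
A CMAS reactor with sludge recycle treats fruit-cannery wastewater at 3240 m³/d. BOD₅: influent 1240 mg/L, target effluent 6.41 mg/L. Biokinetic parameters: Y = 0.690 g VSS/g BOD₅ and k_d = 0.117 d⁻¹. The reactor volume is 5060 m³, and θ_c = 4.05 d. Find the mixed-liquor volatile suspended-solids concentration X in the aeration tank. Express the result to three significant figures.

X ≈ 1500 mg/L

X = Y·Q·ΔS·θ_c / [V·(1 + k_d θ_c)] = 0.690 × 3240 × (1240 − 6.41) × 4.05 / [5060 × (1 + 0.117 × 4.05)] = 1498 mg/L.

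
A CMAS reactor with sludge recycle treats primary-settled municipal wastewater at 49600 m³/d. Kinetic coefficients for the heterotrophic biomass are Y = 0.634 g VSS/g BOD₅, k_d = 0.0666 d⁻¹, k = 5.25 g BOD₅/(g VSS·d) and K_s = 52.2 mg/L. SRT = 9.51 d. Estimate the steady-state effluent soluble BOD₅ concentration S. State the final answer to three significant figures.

Effluent substrate depends only on kinetics and SRT: S = K_s(1 + k_d θ_c) / [θ_c(Yk − k_d) − 1] = 52.2 × (1 + 0.0666 × 9.51) / [9.51 × (0.634 × 5.25 − 0.0666) − 1] = 85.26 / 30.02 = 2.840 mg/L.

S ≈ 2.84 mg/L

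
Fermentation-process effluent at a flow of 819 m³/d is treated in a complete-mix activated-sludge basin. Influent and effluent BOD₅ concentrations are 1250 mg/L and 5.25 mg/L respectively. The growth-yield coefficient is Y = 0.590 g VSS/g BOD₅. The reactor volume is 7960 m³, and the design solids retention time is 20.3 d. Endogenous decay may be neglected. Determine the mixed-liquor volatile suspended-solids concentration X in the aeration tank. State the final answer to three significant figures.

From V·X = Y·Q·(S₀ − S)·θ_c (decay neglected): X = 0.590 × 819 × (1250 − 5.25) × 20.3 / 7960 = 1534 mg/L.

X ≈ 1530 mg/L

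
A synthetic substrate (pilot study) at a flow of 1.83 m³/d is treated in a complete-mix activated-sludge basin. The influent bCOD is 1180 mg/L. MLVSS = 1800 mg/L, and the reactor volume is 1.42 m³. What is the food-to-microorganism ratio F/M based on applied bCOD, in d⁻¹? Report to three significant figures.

F/M ≈ 0.845 d⁻¹

F/M = Q·S₀ / (V·X) = 1.83 × 1180 / (1.420 × 1800) = 0.8448 g bCOD·(g VSS·d)⁻¹.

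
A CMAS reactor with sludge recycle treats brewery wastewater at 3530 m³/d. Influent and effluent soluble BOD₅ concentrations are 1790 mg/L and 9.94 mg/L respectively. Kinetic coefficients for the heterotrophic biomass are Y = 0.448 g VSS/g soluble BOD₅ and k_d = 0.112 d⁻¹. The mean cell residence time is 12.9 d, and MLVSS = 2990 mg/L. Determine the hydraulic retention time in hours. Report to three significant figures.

Rearranging the biomass balance for a CMAS with decay, V = Y·Q·ΔS·θ_c / [X·(1+k_d θ_c)] = 0.448 × 3530 × (1790 − 9.94) × 12.9 / [2990 × (1 + 0.112 × 12.9)] = 3.63×10^7 / 7310 = 4968 m³.
HRT = V/Q = 4968 m³ / 3530 m³·d⁻¹ = 1.407 d × 24 = 33.78 h.

τ ≈ 33.8 h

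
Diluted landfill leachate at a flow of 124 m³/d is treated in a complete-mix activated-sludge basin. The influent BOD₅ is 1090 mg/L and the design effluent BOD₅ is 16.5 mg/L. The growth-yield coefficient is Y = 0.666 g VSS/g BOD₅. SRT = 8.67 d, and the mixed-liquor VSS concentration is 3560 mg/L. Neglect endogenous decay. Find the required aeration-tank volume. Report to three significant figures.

With k_d = 0 the design equation reduces to V = Y Q (S₀−S) θ_c / X = 0.666 × 124 × (1090 − 16.5) × 8.67 / 3560 = 215.9 m³.

V ≈ 216 m³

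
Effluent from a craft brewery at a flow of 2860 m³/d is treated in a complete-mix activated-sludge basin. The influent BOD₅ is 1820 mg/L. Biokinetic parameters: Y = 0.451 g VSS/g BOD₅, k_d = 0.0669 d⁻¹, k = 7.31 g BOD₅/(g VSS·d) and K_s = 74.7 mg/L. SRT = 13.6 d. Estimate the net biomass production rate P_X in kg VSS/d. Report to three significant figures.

Effluent substrate depends only on kinetics and SRT: S = K_s(1 + k_d θ_c) / [θ_c(Yk − k_d) − 1] = 74.7 × (1 + 0.0669 × 13.6) / [13.6 × (0.451 × 7.31 − 0.0669) − 1] = 142.7 / 42.93 = 3.323 mg/L.
Y_obs = Y / (1 + k_d θ_c) = 0.451 / (1 + 0.0669 × 13.6) = 0.451 / 1.910 = 0.2361.
Q·(S₀ − S) = 2860 × (1820 − 3.32) × 10⁻³ = 5196 kg/d removed.
Net biomass production P_X = Y_obs × Q·(S₀ − S) = 0.2361 × 5196 = 1227 kg VSS/d.

P_X ≈ 1230 kg VSS/d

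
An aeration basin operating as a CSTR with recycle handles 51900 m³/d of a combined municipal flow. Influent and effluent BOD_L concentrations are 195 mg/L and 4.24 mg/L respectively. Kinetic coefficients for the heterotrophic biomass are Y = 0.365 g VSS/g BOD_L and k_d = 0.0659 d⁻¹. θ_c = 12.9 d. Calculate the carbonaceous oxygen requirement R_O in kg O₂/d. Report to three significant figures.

R_O ≈ 7130 kg O₂/d

Observed yield with endogenous decay: Y_obs = Y / (1 + k_d·θ_c) = 0.365 / (1 + 0.0659 × 12.9) = 0.365 / 1.850 = 0.1973 g VSS/g BOD_L.
Substrate removed = Q·(S₀ − S) = 51900 m³/d × (195 − 4.24) g/m³ = 9.9×10^6 g/d = 9900 kg/d.
P_X = Y_obs·Q·(S₀ − S) = 0.1973 × 9900 = 1953 kg VSS/d.
R_O = Q·(S₀ − S) − 1.42·P_X = 9900 − 1.42 × 1953 = 7127 kg O₂/d.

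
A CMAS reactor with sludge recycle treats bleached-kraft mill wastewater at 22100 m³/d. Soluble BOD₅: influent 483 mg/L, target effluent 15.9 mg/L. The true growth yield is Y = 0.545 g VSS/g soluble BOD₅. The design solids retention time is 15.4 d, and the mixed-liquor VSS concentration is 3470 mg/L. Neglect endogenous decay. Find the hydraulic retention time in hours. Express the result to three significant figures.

τ ≈ 27.1 h

Biomass mass balance (decay neglected): V·X = Y·Q·(S₀ − S)·θ_c, so V = 0.545 × 22100 × (483 − 15.9) × 15.4 / 3470 = 24968 m³.
HRT = V/Q = 24968 m³ / 22100 m³·d⁻¹ = 1.130 d × 24 = 27.11 h.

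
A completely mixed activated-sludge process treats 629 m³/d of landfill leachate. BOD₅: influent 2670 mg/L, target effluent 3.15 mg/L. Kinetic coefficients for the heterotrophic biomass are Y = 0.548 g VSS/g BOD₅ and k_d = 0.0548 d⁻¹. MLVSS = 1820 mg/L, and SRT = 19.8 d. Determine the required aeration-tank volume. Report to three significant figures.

V ≈ 4800 m³

Rearranging the biomass balance for a CMAS with decay, V = Y·Q·ΔS·θ_c / [X·(1+k_d θ_c)] = 0.548 × 629 × (2670 − 3.15) × 19.8 / [1820 × (1 + 0.0548 × 19.8)] = 1.82×10^7 / 3795 = 4796 m³.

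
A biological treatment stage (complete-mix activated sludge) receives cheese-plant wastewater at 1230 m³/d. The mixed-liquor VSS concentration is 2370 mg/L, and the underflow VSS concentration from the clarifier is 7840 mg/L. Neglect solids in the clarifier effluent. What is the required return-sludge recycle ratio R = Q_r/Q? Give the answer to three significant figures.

R ≈ 0.433

Mass balance around the secondary clarifier (neglecting effluent solids): R = X / (X_r − X) = 2370 / (7840 − 2370) = 0.4333.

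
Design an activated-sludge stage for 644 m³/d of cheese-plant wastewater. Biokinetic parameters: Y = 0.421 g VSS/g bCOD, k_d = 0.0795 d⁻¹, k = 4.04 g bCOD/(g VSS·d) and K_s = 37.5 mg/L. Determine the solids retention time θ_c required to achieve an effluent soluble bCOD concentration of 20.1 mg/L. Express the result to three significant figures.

θ_c ≈ 1.95 d

From 1/θ_c = Y·k·S/(K_s + S) − k_d: Y·k·S/(K_s+S) = 0.421 × 4.04 × 20.1 / (37.5 + 20.1) = 0.5935 d⁻¹.
Then 1/θ_c = μ − k_d = 0.5935 − 0.0795 = 0.5140 d⁻¹, giving θ_c = 1.945 d.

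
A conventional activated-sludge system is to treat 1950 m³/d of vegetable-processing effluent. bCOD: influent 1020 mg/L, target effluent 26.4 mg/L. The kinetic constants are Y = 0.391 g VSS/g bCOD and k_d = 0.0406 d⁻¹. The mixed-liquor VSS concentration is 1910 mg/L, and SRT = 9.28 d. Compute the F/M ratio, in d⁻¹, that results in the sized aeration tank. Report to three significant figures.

Rearranging the biomass balance for a CMAS with decay, V = Y·Q·ΔS·θ_c / [X·(1+k_d θ_c)] = 0.391 × 1950 × (1020 − 26.4) × 9.28 / [1910 × (1 + 0.0406 × 9.28)] = 7.03×10^6 / 2630 = 2673 m³.
F/M = Q·S₀ / (V·X) = 1950 × 1020 / (2673 × 1910) = 0.3895 g bCOD·(g VSS·d)⁻¹.

F/M ≈ 0.390 d⁻¹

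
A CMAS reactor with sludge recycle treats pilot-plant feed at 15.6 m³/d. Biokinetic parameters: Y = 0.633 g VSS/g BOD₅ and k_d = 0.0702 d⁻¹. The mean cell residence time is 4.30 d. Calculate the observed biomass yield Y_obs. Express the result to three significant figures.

Observed yield with endogenous decay: Y_obs = Y / (1 + k_d·θ_c) = 0.633 / (1 + 0.0702 × 4.30) = 0.633 / 1.302 = 0.4862 g VSS/g BOD₅.

Y_obs ≈ 0.486 g VSS/g BOD₅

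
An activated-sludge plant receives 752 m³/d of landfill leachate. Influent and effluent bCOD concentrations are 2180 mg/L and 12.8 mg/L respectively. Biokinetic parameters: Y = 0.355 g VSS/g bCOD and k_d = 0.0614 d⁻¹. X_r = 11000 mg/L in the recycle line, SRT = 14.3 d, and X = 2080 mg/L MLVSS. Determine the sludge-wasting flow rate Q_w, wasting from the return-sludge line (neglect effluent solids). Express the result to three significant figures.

Rearranging the biomass balance for a CMAS with decay, V = Y·Q·ΔS·θ_c / [X·(1+k_d θ_c)] = 0.355 × 752 × (2180 − 12.8) × 14.3 / [2080 × (1 + 0.0614 × 14.3)] = 8.27×10^6 / 3906 = 2118 m³.
Wasting from the return line (neglecting effluent solids): Q_w = V·X / (θ_c·X_r) = 2118 × 2080 / (14.3 × 11000) = 28.01 m³/d.

Q_w ≈ 28.0 m³/d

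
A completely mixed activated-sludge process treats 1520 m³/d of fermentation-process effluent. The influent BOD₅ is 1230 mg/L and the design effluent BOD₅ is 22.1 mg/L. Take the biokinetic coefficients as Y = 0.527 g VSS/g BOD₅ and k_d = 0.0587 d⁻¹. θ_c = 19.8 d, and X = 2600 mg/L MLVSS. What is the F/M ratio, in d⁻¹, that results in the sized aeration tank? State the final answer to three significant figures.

Steady-state biomass mass balance: V·X·(1 + k_d·θ_c) = Y·Q·(S₀ − S)·θ_c, so V = 0.527 × 1520 × (1230 − 22.1) × 19.8 / [2600 × (1 + 0.0587 × 19.8)] = 1.92×10^7 / 5622 = 3408 m³.
Food-to-microorganism ratio F/M = Q S₀ / (V X) = 1520 × 1230 / (3408 × 2600) = 0.2110 d⁻¹.

F/M ≈ 0.211 d⁻¹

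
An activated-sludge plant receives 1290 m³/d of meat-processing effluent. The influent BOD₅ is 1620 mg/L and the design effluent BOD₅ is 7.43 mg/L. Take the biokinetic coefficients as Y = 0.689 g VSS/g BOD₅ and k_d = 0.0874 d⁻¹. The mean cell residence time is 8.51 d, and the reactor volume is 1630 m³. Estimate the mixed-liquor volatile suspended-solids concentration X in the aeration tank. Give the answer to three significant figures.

X ≈ 4290 mg/L

Solving the biomass balance for X: X = Y Q (S₀−S) θ_c / [V (1+k_d θ_c)] = 0.689 × 1290 × (1620 − 7.43) × 8.51 / [1630 × (1 + 0.0874 × 8.51)] = 4291 mg/L.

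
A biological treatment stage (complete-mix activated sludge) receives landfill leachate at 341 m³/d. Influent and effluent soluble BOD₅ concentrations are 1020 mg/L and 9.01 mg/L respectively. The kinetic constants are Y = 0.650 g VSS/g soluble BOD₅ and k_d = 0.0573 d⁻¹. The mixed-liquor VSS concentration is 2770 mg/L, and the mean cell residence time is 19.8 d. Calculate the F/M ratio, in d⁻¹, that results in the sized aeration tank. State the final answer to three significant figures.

F/M ≈ 0.167 d⁻¹

From the SRT design equation V = Y Q (S₀−S) θ_c / [X (1 + k_d θ_c)] = 0.650 × 341 × (1020 − 9.01) × 19.8 / [2770 × (1 + 0.0573 × 19.8)] = 4.44×10^6 / 5913 = 750.4 m³.
F/M = Q·S₀ / (V·X) = 341 × 1020 / (750.4 × 2770) = 0.1673 g soluble BOD₅·(g VSS·d)⁻¹.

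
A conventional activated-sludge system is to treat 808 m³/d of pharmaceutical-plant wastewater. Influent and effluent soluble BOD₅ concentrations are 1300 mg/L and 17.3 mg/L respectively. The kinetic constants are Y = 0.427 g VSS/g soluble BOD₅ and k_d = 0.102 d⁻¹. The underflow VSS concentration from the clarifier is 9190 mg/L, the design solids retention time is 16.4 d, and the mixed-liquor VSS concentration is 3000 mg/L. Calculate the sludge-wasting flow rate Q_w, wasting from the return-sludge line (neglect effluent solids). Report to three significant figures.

From the SRT design equation V = Y Q (S₀−S) θ_c / [X (1 + k_d θ_c)] = 0.427 × 808 × (1300 − 17.3) × 16.4 / [3000 × (1 + 0.102 × 16.4)] = 7.26×10^6 / 8018 = 905.1 m³.
Wasting from the return line (neglecting effluent solids): Q_w = V·X / (θ_c·X_r) = 905.1 × 3000 / (16.4 × 9190) = 18.02 m³/d.

Q_w ≈ 18.0 m³/d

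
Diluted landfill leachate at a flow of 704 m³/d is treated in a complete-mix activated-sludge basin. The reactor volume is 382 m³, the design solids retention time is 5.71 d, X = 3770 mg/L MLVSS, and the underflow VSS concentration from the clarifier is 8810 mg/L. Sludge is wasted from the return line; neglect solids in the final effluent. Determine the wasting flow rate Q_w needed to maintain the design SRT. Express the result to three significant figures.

Q_w ≈ 28.6 m³/d

Wasting from the return line (neglecting effluent solids): Q_w = V·X / (θ_c·X_r) = 382.0 × 3770 / (5.71 × 8810) = 28.63 m³/d.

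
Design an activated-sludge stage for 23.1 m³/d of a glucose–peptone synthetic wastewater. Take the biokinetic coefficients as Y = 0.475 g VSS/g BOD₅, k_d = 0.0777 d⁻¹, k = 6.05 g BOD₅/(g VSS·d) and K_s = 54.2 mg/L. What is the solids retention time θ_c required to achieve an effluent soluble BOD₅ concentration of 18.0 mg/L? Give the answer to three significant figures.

θ_c ≈ 1.57 d

Specific growth rate at S = 18.0 mg/L: μ = YkS/(K_s+S) = 0.475·6.05·18.0/(54.2+18.0) = 0.7164 d⁻¹.
Then 1/θ_c = μ − k_d = 0.7164 − 0.0777 = 0.6387 d⁻¹, giving θ_c = 1.566 d.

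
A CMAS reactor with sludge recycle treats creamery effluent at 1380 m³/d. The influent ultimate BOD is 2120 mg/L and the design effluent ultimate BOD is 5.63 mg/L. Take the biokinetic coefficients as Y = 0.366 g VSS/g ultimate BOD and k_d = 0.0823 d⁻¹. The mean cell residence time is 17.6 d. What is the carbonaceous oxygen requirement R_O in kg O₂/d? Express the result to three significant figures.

R_O ≈ 2300 kg O₂/d

The observed yield is Y_obs = Y/(1 + k_d·θ_c) = 0.366 / (1 + 0.0823 × 17.6) = 0.366 / 2.448 = 0.1495 g VSS per g ultimate BOD removed.
Q·(S₀ − S) = 1380 × (2120 − 5.63) × 10⁻³ = 2918 kg/d removed.
P_X = Y_obs·Q·(S₀ − S) = 0.1495 × 2918 = 436.2 kg VSS/d.
R_O = Q·ΔS − 1.42 P_X = 2918 − 619.3 = 2298 kg O₂/d.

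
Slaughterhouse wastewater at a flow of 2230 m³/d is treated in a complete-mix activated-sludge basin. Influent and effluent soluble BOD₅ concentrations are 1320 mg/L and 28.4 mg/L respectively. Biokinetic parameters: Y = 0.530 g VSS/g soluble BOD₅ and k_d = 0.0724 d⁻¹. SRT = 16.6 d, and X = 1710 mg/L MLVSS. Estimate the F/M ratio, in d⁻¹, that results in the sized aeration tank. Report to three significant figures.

F/M ≈ 0.256 d⁻¹

From the SRT design equation V = Y Q (S₀−S) θ_c / [X (1 + k_d θ_c)] = 0.530 × 2230 × (1320 − 28.4) × 16.6 / [1710 × (1 + 0.0724 × 16.6)] = 2.53×10^7 / 3765 = 6730 m³.
Food-to-microorganism ratio F/M = Q S₀ / (V X) = 2230 × 1320 / (6730 × 1710) = 0.2558 d⁻¹.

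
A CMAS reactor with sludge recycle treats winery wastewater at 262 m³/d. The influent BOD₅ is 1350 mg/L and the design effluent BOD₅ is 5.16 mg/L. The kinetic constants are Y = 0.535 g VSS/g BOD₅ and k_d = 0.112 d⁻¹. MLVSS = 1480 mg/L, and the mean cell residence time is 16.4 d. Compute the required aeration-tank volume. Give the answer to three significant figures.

Steady-state biomass mass balance: V·X·(1 + k_d·θ_c) = Y·Q·(S₀ − S)·θ_c, so V = 0.535 × 262 × (1350 − 5.16) × 16.4 / [1480 × (1 + 0.112 × 16.4)] = 3.09×10^6 / 4198 = 736.3 m³.

V ≈ 736 m³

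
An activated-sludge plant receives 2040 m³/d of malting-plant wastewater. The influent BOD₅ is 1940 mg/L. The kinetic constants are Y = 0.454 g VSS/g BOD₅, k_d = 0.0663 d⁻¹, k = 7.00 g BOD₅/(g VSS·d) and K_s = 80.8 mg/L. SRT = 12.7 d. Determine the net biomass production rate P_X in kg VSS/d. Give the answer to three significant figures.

P_X ≈ 973 kg VSS/d

From the Monod/SRT balance for a CMAS, S = K_s·(1+k_d θ_c)/[θ_c·(Y k − k_d) − 1] = 80.8 × (1 + 0.0663 × 12.7) / [12.7 × (0.454 × 7.00 − 0.0663) − 1] = 148.8 / 38.52 = 3.864 mg/L.
Correct the yield for decay: Y_obs = Y/(1 + k_d θ_c) = 0.454 / (1 + 0.0663 × 12.7) = 0.454 / 1.842 = 0.2465.
Mass of BOD₅ removed per day: Q(S₀ − S) = 2040 × 1936 g/m³ = 3950 kg/d.
So the net sludge growth is P_X = 0.2465 × 3950 = 973.5 kg VSS/d.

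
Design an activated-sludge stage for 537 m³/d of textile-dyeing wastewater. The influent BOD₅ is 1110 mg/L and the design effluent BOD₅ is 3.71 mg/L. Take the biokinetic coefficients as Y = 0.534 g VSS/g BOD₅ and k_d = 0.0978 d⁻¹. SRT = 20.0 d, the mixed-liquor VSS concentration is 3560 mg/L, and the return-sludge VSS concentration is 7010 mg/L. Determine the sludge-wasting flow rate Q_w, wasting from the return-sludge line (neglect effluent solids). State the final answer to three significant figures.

Q_w ≈ 15.3 m³/d

Rearranging the biomass balance for a CMAS with decay, V = Y·Q·ΔS·θ_c / [X·(1+k_d θ_c)] = 0.534 × 537 × (1110 − 3.71) × 20.0 / [3560 × (1 + 0.0978 × 20.0)] = 6.34×10^6 / 10523 = 602.9 m³.
Q_w = (V·X)/(θ_c X_r) = 602.9 × 3560 / (20.0 × 7010) = 15.31 m³/d.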